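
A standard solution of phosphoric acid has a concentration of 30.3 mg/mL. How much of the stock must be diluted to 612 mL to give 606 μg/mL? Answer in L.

606 μg/mL = 0.606 mg/mL.
V₁ = C₂V₂/C₁ = 0.606 × 612 / 30.3 = 12.2 mL = 0.0122 L.

0.0122 L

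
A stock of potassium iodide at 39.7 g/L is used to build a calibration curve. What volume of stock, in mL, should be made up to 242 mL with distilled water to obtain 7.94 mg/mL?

7.94 mg/mL = 7.94 g/L.
V₁ = C₂V₂/C₁ = 7.94 × 242 / 39.7 = 48.4 mL.

48.4 mL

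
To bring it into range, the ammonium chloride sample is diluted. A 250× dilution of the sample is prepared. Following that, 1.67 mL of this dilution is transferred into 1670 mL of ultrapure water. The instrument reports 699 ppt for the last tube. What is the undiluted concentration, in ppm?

Overall dilution factor = 250 × 1001 = 2.50 × 10⁵.
Original = 699 ppt × 2.50 × 10⁵ = 1.75 × 10⁸ ppt = 175 ppm.

175 ppm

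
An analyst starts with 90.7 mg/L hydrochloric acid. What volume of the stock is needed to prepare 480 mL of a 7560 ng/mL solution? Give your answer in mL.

40.0 mL

7560 ng/mL = 7.56 mg/L.
V₁ = C₂V₂/C₁ = 7.56 × 480 / 90.7 = 40.0 mL.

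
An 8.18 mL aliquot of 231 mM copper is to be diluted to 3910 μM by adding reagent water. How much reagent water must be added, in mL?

3910 μM = 3.91 mM.
V₂ = C₁V₁/C₂ = 231 × 8.18 / 3.91 = 483 mL.
Diluent to add = V₂ − V₁ = 483 − 8.18 = 475 mL.

475 mL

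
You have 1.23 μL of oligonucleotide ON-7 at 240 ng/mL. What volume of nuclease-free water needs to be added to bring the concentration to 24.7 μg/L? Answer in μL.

10.7 μL

24.7 μg/L = 24.7 ng/mL.
V₂ = C₁V₁/C₂ = 240 × 1.23 / 24.7 = 12.0 μL.
Diluent to add = V₂ − V₁ = 12.0 − 1.23 = 10.7 μL.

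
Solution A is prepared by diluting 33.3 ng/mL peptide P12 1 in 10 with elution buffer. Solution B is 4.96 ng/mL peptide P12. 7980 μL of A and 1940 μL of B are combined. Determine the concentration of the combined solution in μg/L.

3.65 μg/L

C_A = 33.3 ng/mL / 10 = 3.33 ng/mL.
C_mix = (C_A·V_A + C_B·V_B)/(V_A + V_B) = (3.33×7980 + 4.96×1940) / 9920 = 3.65 ng/mL = 3.65 μg/L.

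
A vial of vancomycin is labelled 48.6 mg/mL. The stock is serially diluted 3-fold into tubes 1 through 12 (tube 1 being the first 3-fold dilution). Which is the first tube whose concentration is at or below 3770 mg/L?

Tube n has concentration 48.6 mg/mL / 3ⁿ.
Need 3ⁿ ≥ 48.6 mg/mL / 3770 mg/L = 12.9, so n ≥ 2.33.
First such tube: n = 3.

tube 3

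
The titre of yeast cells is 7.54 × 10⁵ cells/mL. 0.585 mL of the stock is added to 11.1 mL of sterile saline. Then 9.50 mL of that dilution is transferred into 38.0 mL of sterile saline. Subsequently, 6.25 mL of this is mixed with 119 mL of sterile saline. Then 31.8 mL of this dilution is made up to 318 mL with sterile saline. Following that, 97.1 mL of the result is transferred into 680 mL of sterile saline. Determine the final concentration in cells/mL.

4.71 cells/mL

Overall dilution factor = 19.97 × 5 × 20.04 × 10 × 8.003 = 1.60 × 10⁵.
7.54 × 10⁵ cells/mL / 1.60 × 10⁵ = 4.71 cells/mL.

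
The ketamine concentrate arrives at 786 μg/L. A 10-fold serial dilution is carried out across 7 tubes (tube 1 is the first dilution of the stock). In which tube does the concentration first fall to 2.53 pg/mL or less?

Tube n has concentration 786 μg/L / 10ⁿ.
Need 10ⁿ ≥ 786 μg/L / 2.53 pg/mL = 3.11 × 10⁵, so n ≥ 5.49.
First such tube: n = 6.

tube 6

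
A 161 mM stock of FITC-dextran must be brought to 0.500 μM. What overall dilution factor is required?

Factor = C₀/C_target = 161 mM / 0.500 μM = 3.22 × 10⁵.

3.22 × 10⁵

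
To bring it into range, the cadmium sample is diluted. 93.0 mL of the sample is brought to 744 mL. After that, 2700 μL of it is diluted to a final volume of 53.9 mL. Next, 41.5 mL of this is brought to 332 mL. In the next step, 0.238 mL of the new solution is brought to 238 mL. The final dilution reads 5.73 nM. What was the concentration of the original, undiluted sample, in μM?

Overall dilution factor = 8 × 19.96 × 8 × 1000 = 1.28 × 10⁶.
Original = 5.73 nM × 1.28 × 10⁶ = 7.32 × 10⁶ nM = 7320 μM.

7320 μM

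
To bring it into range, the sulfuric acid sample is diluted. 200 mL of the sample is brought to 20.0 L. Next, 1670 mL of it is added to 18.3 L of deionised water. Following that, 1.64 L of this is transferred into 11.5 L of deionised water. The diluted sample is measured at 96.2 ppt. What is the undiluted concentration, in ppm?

0.922 ppm

Overall dilution factor = 100 × 11.96 × 8.012 = 9581.
Original = 96.2 ppt × 9581 = 9.22 × 10⁵ ppt = 0.922 ppm.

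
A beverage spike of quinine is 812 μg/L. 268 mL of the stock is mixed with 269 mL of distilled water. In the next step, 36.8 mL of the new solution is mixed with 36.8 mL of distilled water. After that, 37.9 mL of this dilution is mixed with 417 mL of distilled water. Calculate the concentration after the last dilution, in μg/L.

Overall dilution factor = 2.004 × 2 × 12.00 = 48.1.
812 μg/L / 48.1 = 16.9 μg/L.

16.9 μg/L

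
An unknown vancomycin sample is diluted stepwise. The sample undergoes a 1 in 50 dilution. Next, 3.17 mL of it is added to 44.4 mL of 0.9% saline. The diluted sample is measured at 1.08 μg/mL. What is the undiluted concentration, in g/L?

0.810 g/L

Overall dilution factor = 50 × 15.01 = 750.
Original = 1.08 μg/mL × 750 = 810 μg/mL = 0.810 g/L.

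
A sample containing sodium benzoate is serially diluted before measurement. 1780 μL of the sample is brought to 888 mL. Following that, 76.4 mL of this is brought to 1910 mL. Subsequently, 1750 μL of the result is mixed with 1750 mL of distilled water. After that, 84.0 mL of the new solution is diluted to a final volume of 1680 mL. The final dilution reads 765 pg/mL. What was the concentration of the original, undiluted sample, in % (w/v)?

Overall dilution factor = 498.9 × 25 × 1001 × 20 = 2.50 × 10⁸.
Original = 765 pg/mL × 2.50 × 10⁸ = 1.91 × 10¹¹ pg/mL = 19.1 % (w/v).

19.1 % (w/v)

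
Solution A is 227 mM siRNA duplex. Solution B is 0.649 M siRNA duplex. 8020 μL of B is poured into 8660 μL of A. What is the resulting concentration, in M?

0.430 M

C_B = 0.649 M = 649 mM.
C_mix = (C_A·V_A + C_B·V_B)/(V_A + V_B) = (227×8660 + 649×8020) / 16680 = 430 mM = 0.430 M.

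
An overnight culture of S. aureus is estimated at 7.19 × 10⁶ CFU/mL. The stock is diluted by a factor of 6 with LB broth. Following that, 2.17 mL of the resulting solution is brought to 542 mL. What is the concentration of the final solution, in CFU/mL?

4800 CFU/mL

Overall dilution factor = 6 × 249.8 = 1499.
7.19 × 10⁶ CFU/mL / 1499 = 4800 CFU/mL.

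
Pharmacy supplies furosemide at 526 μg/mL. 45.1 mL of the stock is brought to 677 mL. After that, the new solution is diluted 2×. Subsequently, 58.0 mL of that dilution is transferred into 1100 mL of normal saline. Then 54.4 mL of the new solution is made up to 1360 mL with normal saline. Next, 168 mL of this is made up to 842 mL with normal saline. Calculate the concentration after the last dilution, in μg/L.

Overall dilution factor = 15.01 × 2 × 19.97 × 25 × 5.012 = 7.51 × 10⁴.
526 μg/mL / 7.51 × 10⁴ = 7.00 × 10⁻³ μg/mL = 7.00 μg/L.

7.00 μg/L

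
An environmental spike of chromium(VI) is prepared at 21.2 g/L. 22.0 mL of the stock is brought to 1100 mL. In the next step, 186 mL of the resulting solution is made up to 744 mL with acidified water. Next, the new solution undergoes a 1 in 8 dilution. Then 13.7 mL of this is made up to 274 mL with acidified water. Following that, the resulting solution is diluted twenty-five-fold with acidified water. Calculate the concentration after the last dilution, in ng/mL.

26.5 ng/mL

Overall dilution factor = 50 × 4 × 8 × 20 × 25 = 8.00 × 10⁵.
21.2 g/L / 8.00 × 10⁵ = 2.65 × 10⁻⁵ g/L = 26.5 ng/mL.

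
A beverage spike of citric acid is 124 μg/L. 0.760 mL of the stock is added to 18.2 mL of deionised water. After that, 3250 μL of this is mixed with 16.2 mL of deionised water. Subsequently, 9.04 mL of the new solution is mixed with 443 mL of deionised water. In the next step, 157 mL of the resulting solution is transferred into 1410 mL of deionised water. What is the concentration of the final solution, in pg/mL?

1.66 pg/mL

Overall dilution factor = 24.95 × 5.985 × 50.00 × 9.981 = 7.45 × 10⁴.
124 μg/L / 7.45 × 10⁴ = 1.66 × 10⁻³ μg/L = 1.66 pg/mL.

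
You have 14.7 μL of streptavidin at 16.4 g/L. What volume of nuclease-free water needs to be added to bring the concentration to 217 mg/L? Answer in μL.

217 mg/L = 0.217 g/L.
V₂ = C₁V₁/C₂ = 16.4 × 14.7 / 0.217 = 1111 μL.
Diluent to add = V₂ − V₁ = 1111 − 14.7 = 1100 μL.

1100 μL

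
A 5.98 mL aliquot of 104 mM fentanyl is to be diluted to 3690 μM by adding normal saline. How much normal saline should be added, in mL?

3690 μM = 3.69 mM.
V₂ = C₁V₁/C₂ = 104 × 5.98 / 3.69 = 169 mL.
Diluent to add = V₂ − V₁ = 169 − 5.98 = 163 mL.

163 mL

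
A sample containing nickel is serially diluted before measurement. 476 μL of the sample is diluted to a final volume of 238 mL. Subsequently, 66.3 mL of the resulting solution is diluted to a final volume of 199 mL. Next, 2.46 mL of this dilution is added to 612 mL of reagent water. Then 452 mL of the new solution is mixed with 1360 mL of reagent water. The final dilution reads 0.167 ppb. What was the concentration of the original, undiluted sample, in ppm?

Overall dilution factor = 500 × 3.002 × 249.8 × 4.009 = 1.50 × 10⁶.
Original = 0.167 ppb × 1.50 × 10⁶ = 2.51 × 10⁵ ppb = 251 ppm.

251 ppm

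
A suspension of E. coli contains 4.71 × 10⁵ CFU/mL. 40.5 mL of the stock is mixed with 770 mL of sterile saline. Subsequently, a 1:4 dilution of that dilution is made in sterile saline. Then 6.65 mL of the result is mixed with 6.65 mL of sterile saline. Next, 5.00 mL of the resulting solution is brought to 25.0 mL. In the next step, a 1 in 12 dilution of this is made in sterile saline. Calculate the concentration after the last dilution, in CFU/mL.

Overall dilution factor = 20.01 × 4 × 2 × 5 × 12 = 9606.
4.71 × 10⁵ CFU/mL / 9606 = 49.0 CFU/mL.

49.0 CFU/mL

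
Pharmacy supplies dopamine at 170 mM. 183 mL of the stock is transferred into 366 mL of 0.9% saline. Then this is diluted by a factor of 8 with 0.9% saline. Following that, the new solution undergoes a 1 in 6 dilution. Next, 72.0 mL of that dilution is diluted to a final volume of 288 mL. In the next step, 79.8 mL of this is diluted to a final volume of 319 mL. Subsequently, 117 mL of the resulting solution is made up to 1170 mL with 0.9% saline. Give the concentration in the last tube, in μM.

7.38 μM

Overall dilution factor = 3 × 8 × 6 × 4 × 3.997 × 10 = 2.30 × 10⁴.
170 mM / 2.30 × 10⁴ = 7.38 × 10⁻³ mM = 7.38 μM.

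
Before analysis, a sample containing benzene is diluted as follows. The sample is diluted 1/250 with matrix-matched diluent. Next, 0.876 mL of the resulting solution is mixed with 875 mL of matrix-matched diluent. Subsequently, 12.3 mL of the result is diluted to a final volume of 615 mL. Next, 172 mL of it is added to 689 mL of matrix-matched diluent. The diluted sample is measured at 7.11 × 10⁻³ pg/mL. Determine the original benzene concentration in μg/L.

Overall dilution factor = 250 × 999.9 × 50 × 5.006 = 6.26 × 10⁷.
Original = 7.11 × 10⁻³ pg/mL × 6.26 × 10⁷ = 4.45 × 10⁵ pg/mL = 445 μg/L.

445 μg/L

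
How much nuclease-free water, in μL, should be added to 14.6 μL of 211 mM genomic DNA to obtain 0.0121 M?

240 μL

0.0121 M = 12.1 mM.
V₂ = C₁V₁/C₂ = 211 × 14.6 / 12.1 = 255 μL.
Diluent to add = V₂ − V₁ = 255 − 14.6 = 240 μL.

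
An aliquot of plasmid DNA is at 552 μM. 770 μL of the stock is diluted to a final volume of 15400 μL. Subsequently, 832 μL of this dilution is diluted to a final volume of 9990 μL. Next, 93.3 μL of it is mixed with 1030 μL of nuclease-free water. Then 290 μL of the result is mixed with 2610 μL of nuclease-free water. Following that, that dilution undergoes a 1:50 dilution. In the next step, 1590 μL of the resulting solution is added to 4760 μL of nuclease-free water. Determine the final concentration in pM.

Overall dilution factor = 20 × 12.01 × 12.04 × 10 × 50 × 3.994 = 5.77 × 10⁶.
552 μM / 5.77 × 10⁶ = 9.56 × 10⁻⁵ μM = 95.6 pM.

95.6 pM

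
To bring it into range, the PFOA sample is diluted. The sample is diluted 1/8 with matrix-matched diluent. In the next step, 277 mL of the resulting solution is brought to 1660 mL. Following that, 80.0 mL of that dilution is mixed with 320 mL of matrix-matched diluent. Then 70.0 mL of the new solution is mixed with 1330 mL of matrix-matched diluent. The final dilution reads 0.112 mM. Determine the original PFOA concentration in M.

0.537 M

Overall dilution factor = 8 × 5.993 × 5 × 20 = 4794.
Original = 0.112 mM × 4794 = 537 mM = 0.537 M.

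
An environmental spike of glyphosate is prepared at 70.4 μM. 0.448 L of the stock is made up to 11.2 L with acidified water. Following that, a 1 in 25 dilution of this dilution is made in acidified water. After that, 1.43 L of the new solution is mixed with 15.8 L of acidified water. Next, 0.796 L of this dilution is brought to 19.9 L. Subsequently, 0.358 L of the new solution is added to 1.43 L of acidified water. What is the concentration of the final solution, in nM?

0.0749 nM

Overall dilution factor = 25 × 25 × 12.05 × 25 × 4.994 = 9.40 × 10⁵.
70.4 μM / 9.40 × 10⁵ = 7.49 × 10⁻⁵ μM = 0.0749 nM.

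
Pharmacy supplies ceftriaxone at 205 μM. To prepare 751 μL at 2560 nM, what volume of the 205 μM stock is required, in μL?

9.38 μL

2560 nM = 2.56 μM.
V₁ = C₂V₂/C₁ = 2.56 × 751 / 205 = 9.38 μL.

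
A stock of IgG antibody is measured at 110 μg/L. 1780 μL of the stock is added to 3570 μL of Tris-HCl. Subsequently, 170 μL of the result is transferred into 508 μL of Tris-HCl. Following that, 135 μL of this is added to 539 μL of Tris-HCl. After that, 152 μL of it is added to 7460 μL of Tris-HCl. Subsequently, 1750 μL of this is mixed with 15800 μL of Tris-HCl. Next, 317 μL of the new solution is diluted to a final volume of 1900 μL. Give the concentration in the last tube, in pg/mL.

0.611 pg/mL

Overall dilution factor = 3.006 × 3.988 × 4.993 × 50.08 × 10.03 × 5.994 = 1.80 × 10⁵.
110 μg/L / 1.80 × 10⁵ = 6.11 × 10⁻⁴ μg/L = 0.611 pg/mL.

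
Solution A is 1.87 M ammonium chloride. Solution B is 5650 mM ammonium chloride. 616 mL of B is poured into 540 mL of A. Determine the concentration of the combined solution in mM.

C_B = 5650 mM = 5.65 M.
C_mix = (C_A·V_A + C_B·V_B)/(V_A + V_B) = (1.87×540 + 5.65×616) / 1156 = 3.88 M = 3880 mM.

3880 mM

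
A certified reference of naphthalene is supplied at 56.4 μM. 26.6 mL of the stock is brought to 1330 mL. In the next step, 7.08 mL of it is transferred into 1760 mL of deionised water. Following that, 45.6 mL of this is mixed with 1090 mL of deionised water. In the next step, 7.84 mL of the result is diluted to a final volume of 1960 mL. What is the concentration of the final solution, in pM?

Overall dilution factor = 50 × 249.6 × 24.90 × 250 = 7.77 × 10⁷.
56.4 μM / 7.77 × 10⁷ = 7.26 × 10⁻⁷ μM = 0.726 pM.

0.726 pM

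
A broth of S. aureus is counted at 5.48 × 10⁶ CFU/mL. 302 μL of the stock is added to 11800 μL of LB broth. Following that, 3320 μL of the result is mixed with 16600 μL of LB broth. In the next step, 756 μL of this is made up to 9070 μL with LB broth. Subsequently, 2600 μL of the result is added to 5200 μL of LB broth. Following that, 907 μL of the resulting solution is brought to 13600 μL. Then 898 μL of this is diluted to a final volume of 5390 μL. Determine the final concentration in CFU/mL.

7.04 CFU/mL

Overall dilution factor = 40.07 × 6 × 12.00 × 3 × 14.99 × 6.002 = 7.79 × 10⁵.
5.48 × 10⁶ CFU/mL / 7.79 × 10⁵ = 7.04 CFU/mL.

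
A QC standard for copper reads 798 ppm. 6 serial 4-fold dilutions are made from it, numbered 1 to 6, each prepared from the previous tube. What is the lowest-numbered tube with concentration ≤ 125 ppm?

tube 2

Tube n has concentration 798 ppm / 4ⁿ.
Need 4ⁿ ≥ 798 ppm / 125 ppm = 6.38, so n ≥ 1.34.
First such tube: n = 2.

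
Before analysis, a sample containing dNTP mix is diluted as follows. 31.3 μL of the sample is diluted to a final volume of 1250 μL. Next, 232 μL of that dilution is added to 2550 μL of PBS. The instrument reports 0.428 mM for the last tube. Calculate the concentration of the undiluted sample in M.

0.205 M

Overall dilution factor = 39.94 × 11.99 = 479.
Original = 0.428 mM × 479 = 205 mM = 0.205 M.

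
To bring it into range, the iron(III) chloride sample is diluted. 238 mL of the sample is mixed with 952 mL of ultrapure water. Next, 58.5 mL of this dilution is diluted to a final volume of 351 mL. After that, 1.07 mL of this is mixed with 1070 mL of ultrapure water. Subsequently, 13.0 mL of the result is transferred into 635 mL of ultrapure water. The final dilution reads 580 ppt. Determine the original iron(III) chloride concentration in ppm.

868 ppm

Overall dilution factor = 5 × 6 × 1001 × 49.85 = 1.50 × 10⁶.
Original = 580 ppt × 1.50 × 10⁶ = 8.68 × 10⁸ ppt = 868 ppm.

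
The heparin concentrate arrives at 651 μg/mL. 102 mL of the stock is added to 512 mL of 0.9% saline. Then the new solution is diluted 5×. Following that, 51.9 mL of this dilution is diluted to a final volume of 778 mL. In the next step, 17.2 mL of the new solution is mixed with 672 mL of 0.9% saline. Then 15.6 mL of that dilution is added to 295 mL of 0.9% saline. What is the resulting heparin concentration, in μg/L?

Overall dilution factor = 6.020 × 5 × 14.99 × 40.07 × 19.91 = 3.60 × 10⁵.
651 μg/mL / 3.60 × 10⁵ = 1.81 × 10⁻³ μg/mL = 1.81 μg/L.

1.81 μg/L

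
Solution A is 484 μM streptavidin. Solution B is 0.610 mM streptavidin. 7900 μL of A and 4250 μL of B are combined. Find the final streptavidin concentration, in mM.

C_B = 0.610 mM = 610 μM.
C_mix = (C_A·V_A + C_B·V_B)/(V_A + V_B) = (484×7900 + 610×4250) / 12150 = 528 μM = 0.528 mM.

0.528 mM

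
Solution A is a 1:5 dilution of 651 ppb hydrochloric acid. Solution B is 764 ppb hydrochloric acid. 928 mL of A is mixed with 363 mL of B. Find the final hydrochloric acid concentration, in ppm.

C_A = 651 ppb / 5 = 130 ppb.
C_mix = (C_A·V_A + C_B·V_B)/(V_A + V_B) = (130×928 + 764×363) / 1291 = 308 ppb = 0.308 ppm.

0.308 ppm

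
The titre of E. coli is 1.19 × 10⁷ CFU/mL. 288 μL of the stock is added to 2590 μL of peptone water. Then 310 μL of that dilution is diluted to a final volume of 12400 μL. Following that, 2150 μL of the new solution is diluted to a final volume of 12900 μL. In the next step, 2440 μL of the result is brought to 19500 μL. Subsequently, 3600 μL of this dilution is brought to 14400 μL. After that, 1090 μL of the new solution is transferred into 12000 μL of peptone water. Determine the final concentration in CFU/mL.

12.9 CFU/mL

Overall dilution factor = 9.993 × 40 × 6 × 7.992 × 4 × 12.01 = 9.21 × 10⁵.
1.19 × 10⁷ CFU/mL / 9.21 × 10⁵ = 12.9 CFU/mL.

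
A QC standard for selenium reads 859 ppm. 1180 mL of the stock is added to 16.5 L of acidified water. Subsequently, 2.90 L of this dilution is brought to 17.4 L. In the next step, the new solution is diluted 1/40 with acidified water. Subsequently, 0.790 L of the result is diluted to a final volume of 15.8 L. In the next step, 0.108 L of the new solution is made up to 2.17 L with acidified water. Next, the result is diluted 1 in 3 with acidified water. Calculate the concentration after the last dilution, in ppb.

Overall dilution factor = 14.98 × 6 × 40 × 20 × 20.09 × 3 = 4.34 × 10⁶.
859 ppm / 4.34 × 10⁶ = 1.98 × 10⁻⁴ ppm = 0.198 ppb.

0.198 ppb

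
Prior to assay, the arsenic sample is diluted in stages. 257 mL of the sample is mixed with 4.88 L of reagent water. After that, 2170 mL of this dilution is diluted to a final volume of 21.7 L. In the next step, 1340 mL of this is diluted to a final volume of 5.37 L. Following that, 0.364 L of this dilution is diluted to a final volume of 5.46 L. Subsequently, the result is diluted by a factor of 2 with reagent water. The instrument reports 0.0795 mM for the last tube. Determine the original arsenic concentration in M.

Overall dilution factor = 19.99 × 10 × 4.007 × 15 × 2 = 2.40 × 10⁴.
Original = 0.0795 mM × 2.40 × 10⁴ = 1910 mM = 1.91 M.

1.91 M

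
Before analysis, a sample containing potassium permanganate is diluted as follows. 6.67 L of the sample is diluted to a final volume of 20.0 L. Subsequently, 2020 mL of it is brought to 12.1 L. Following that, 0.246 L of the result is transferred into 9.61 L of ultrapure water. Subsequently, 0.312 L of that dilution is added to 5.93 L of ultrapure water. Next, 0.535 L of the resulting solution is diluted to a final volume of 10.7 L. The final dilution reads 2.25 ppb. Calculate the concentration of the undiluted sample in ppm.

648 ppm

Overall dilution factor = 2.999 × 5.990 × 40.07 × 20.01 × 20 = 2.88 × 10⁵.
Original = 2.25 ppb × 2.88 × 10⁵ = 6.48 × 10⁵ ppb = 648 ppm.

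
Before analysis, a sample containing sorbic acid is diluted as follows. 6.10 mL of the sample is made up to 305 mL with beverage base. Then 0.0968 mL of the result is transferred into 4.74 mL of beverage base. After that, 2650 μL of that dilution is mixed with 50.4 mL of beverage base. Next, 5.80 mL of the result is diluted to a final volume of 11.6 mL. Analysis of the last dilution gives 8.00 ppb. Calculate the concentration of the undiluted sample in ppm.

Overall dilution factor = 50 × 49.97 × 20.02 × 2 = 1.00 × 10⁵.
Original = 8.00 ppb × 1.00 × 10⁵ = 8.00 × 10⁵ ppb = 800 ppm.

800 ppm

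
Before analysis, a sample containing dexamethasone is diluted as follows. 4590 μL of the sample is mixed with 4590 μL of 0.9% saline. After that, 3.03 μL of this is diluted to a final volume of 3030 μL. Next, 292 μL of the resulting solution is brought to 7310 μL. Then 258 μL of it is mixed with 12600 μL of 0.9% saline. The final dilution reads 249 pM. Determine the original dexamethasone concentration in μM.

621 μM

Overall dilution factor = 2 × 1000 × 25.03 × 49.84 = 2.50 × 10⁶.
Original = 249 pM × 2.50 × 10⁶ = 6.21 × 10⁸ pM = 621 μM.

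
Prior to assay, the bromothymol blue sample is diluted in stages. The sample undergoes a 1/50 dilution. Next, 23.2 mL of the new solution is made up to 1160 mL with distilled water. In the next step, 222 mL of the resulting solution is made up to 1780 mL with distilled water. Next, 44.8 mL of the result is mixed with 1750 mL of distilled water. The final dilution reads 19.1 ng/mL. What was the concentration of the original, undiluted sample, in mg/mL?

15.3 mg/mL

Overall dilution factor = 50 × 50 × 8.018 × 40.06 = 8.03 × 10⁵.
Original = 19.1 ng/mL × 8.03 × 10⁵ = 1.53 × 10⁷ ng/mL = 15.3 mg/mL.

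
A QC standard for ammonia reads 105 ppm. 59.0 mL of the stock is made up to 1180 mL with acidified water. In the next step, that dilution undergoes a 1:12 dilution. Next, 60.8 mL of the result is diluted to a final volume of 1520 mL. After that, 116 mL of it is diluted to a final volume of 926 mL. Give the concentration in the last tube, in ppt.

2190 ppt

Overall dilution factor = 20 × 12 × 25 × 7.983 = 4.79 × 10⁴.
105 ppm / 4.79 × 10⁴ = 2.19 × 10⁻³ ppm = 2190 ppt.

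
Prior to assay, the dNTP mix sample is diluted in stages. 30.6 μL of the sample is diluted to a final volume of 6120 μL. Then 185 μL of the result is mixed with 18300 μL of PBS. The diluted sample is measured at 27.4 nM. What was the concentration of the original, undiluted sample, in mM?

Overall dilution factor = 200 × 99.92 = 2.00 × 10⁴.
Original = 27.4 nM × 2.00 × 10⁴ = 5.48 × 10⁵ nM = 0.548 mM.

0.548 mM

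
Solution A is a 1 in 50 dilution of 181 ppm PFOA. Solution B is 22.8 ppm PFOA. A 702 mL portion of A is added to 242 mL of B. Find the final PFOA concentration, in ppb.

8540 ppb

C_A = 181 ppm / 50 = 3.62 ppm.
C_mix = (C_A·V_A + C_B·V_B)/(V_A + V_B) = (3.62×702 + 22.8×242) / 944.0 = 8.54 ppm = 8540 ppb.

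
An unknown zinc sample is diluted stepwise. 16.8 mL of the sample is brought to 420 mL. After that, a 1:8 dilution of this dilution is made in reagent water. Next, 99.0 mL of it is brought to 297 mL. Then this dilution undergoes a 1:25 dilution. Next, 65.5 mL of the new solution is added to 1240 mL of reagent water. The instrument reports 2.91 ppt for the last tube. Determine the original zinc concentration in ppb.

Overall dilution factor = 25 × 8 × 3 × 25 × 19.93 = 2.99 × 10⁵.
Original = 2.91 ppt × 2.99 × 10⁵ = 8.70 × 10⁵ ppt = 870 ppb.

870 ppb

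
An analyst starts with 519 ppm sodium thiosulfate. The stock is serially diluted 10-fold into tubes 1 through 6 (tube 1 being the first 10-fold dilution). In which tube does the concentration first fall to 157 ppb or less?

tube 4

Tube n has concentration 519 ppm / 10ⁿ.
Need 10ⁿ ≥ 519 ppm / 157 ppb = 3306, so n ≥ 3.52.
First such tube: n = 4.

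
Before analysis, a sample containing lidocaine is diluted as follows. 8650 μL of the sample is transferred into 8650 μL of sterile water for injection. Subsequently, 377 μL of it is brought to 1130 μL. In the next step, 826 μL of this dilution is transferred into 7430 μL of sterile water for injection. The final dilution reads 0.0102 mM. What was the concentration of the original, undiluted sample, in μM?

Overall dilution factor = 2 × 2.997 × 9.995 = 59.9.
Original = 0.0102 mM × 59.9 = 0.611 mM = 611 μM.

611 μM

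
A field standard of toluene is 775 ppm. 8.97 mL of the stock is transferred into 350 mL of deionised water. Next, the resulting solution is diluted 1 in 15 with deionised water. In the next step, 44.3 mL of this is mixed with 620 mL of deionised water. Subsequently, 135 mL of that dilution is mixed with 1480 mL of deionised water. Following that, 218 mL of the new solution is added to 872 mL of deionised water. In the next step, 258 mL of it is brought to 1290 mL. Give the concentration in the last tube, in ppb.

0.288 ppb

Overall dilution factor = 40.02 × 15 × 15.00 × 11.96 × 5 × 5 = 2.69 × 10⁶.
775 ppm / 2.69 × 10⁶ = 2.88 × 10⁻⁴ ppm = 0.288 ppb.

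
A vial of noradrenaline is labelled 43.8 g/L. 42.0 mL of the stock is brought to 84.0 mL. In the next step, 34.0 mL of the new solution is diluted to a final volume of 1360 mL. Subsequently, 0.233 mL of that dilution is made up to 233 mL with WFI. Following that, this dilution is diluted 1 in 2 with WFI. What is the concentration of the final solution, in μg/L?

Overall dilution factor = 2 × 40 × 1000 × 2 = 1.60 × 10⁵.
43.8 g/L / 1.60 × 10⁵ = 2.74 × 10⁻⁴ g/L = 274 μg/L.

274 μg/L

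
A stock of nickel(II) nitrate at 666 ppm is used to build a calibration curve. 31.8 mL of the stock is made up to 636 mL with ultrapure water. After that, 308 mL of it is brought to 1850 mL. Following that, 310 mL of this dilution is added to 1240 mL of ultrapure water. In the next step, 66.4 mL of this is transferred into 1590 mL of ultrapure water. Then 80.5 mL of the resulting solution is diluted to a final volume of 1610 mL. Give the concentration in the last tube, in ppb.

2.22 ppb

Overall dilution factor = 20 × 6.006 × 5 × 24.95 × 20 = 3.00 × 10⁵.
666 ppm / 3.00 × 10⁵ = 2.22 × 10⁻³ ppm = 2.22 ppb.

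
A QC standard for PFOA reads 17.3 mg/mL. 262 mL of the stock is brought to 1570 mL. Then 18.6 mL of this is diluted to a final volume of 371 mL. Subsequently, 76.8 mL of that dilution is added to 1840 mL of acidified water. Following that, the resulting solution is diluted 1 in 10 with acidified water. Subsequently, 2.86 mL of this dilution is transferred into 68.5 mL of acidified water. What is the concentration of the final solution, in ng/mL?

23.2 ng/mL

Overall dilution factor = 5.992 × 19.95 × 24.96 × 10 × 24.95 = 7.44 × 10⁵.
17.3 mg/mL / 7.44 × 10⁵ = 2.32 × 10⁻⁵ mg/mL = 23.2 ng/mL.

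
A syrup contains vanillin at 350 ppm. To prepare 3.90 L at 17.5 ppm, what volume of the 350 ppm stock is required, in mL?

195 mL

V₁ = C₂V₂/C₁ = 17.5 × 3.90 / 350 = 0.195 L = 195 mL.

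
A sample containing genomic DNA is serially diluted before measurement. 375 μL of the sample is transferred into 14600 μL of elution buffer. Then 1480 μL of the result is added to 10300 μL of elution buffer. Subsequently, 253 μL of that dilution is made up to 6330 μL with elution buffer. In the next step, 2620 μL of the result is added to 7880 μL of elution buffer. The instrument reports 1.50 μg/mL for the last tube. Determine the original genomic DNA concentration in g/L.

47.8 g/L

Overall dilution factor = 39.93 × 7.959 × 25.02 × 4.008 = 3.19 × 10⁴.
Original = 1.50 μg/mL × 3.19 × 10⁴ = 4.78 × 10⁴ μg/mL = 47.8 g/L.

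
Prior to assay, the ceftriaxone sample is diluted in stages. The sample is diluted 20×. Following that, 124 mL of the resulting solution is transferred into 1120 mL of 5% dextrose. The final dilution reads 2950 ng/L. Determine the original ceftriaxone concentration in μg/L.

Overall dilution factor = 20 × 10.03 = 201.
Original = 2950 ng/L × 201 = 5.92 × 10⁵ ng/L = 592 μg/L.

592 μg/L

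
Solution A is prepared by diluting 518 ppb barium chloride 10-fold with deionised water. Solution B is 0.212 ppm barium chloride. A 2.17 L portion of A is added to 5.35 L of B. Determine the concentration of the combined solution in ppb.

C_A = 518 ppb / 10 = 51.8 ppb.
C_B = 0.212 ppm = 212 ppb.
C_mix = (C_A·V_A + C_B·V_B)/(V_A + V_B) = (51.8×2.17 + 212×5.35) / 7.520 = 166 ppb.

166 ppb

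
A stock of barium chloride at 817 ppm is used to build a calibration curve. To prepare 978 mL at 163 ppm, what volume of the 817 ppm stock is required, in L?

V₁ = C₂V₂/C₁ = 163 × 978 / 817 = 195 mL = 0.195 L.

0.195 L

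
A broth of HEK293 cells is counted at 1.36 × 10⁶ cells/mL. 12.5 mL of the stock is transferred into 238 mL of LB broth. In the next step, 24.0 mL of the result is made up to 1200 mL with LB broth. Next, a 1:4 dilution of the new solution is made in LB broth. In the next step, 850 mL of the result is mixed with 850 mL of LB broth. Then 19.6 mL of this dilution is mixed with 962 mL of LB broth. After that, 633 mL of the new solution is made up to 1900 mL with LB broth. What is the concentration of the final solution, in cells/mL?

Overall dilution factor = 20.04 × 50 × 4 × 2 × 50.08 × 3.002 = 1.20 × 10⁶.
1.36 × 10⁶ cells/mL / 1.20 × 10⁶ = 1.13 cells/mL.

1.13 cells/mL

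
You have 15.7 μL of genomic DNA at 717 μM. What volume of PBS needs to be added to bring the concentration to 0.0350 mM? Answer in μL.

0.0350 mM = 35.0 μM.
V₂ = C₁V₁/C₂ = 717 × 15.7 / 35.0 = 322 μL.
Diluent to add = V₂ − V₁ = 322 − 15.7 = 306 μL.

306 μL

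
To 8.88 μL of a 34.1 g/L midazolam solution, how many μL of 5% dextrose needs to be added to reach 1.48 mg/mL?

1.48 mg/mL = 1.48 g/L.
V₂ = C₁V₁/C₂ = 34.1 × 8.88 / 1.48 = 205 μL.
Diluent to add = V₂ − V₁ = 205 − 8.88 = 196 μL.

196 μL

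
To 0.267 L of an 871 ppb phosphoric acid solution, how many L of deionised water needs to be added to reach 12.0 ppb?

19.1 L

V₂ = C₁V₁/C₂ = 871 × 0.267 / 12.0 = 19.4 L.
Diluent to add = V₂ − V₁ = 19.4 − 0.267 = 19.1 L.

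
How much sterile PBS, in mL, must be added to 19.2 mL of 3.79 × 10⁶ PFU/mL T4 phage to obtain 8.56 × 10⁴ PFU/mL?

831 mL

V₂ = C₁V₁/C₂ = 3.79 × 10⁶ × 19.2 / 8.56 × 10⁴ = 850 mL.
Diluent to add = V₂ − V₁ = 850 − 19.2 = 831 mL.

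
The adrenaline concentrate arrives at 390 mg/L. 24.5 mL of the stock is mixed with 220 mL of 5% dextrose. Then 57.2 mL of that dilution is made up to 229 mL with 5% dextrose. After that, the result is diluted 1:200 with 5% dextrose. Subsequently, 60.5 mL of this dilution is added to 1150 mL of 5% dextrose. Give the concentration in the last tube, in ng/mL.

2.44 ng/mL

Overall dilution factor = 9.980 × 4.003 × 200 × 20.01 = 1.60 × 10⁵.
390 mg/L / 1.60 × 10⁵ = 2.44 × 10⁻³ mg/L = 2.44 ng/mL.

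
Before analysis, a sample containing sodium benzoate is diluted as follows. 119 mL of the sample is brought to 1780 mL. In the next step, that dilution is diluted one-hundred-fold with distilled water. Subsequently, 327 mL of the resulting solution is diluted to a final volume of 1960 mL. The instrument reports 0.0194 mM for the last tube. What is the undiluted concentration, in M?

0.174 M

Overall dilution factor = 14.96 × 100 × 5.994 = 8966.
Original = 0.0194 mM × 8966 = 174 mM = 0.174 M.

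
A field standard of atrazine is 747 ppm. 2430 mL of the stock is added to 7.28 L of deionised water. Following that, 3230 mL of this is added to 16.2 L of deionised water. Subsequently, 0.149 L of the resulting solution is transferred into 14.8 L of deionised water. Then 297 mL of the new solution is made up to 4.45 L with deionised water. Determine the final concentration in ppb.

20.7 ppb

Overall dilution factor = 3.996 × 6.015 × 100.3 × 14.98 = 3.61 × 10⁴.
747 ppm / 3.61 × 10⁴ = 0.0207 ppm = 20.7 ppb.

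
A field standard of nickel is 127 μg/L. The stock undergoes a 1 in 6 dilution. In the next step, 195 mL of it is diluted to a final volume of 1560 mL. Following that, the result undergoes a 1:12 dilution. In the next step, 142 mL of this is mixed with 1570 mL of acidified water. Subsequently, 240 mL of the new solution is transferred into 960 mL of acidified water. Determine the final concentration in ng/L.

3.66 ng/L

Overall dilution factor = 6 × 8 × 12 × 12.06 × 5 = 3.47 × 10⁴.
127 μg/L / 3.47 × 10⁴ = 3.66 × 10⁻³ μg/L = 3.66 ng/L.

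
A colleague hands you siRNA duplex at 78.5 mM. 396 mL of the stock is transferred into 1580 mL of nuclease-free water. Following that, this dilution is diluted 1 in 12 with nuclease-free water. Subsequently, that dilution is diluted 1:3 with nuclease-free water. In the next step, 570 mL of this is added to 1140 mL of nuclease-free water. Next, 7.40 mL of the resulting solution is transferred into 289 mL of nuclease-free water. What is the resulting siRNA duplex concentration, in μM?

Overall dilution factor = 4.990 × 12 × 3 × 3 × 40.05 = 2.16 × 10⁴.
78.5 mM / 2.16 × 10⁴ = 3.64 × 10⁻³ mM = 3.64 μM.

3.64 μM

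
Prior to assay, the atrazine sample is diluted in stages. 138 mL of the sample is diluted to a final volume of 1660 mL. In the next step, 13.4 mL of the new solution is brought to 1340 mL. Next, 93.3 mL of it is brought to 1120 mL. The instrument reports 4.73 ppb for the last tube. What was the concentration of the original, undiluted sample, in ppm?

Overall dilution factor = 12.03 × 100 × 12.00 = 1.44 × 10⁴.
Original = 4.73 ppb × 1.44 × 10⁴ = 6.83 × 10⁴ ppb = 68.3 ppm.

68.3 ppm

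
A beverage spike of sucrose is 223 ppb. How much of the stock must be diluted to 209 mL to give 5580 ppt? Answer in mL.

5.23 mL

5580 ppt = 5.58 ppb.
V₁ = C₂V₂/C₁ = 5.58 × 209 / 223 = 5.23 mL.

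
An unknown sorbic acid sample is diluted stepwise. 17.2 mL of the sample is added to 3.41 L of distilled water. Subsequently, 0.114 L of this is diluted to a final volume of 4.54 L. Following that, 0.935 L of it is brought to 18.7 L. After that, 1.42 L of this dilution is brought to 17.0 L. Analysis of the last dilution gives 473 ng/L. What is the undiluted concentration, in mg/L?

899 mg/L

Overall dilution factor = 199.3 × 39.82 × 20 × 11.97 = 1.90 × 10⁶.
Original = 473 ng/L × 1.90 × 10⁶ = 8.99 × 10⁸ ng/L = 899 mg/L.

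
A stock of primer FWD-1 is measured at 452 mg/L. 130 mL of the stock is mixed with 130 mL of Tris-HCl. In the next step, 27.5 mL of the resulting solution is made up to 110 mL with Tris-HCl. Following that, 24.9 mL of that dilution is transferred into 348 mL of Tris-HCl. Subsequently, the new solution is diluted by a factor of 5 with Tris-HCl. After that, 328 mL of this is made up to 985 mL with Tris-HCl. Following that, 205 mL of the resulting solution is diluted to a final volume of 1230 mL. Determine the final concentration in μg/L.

Overall dilution factor = 2 × 4 × 14.98 × 5 × 3.003 × 6 = 1.08 × 10⁴.
452 mg/L / 1.08 × 10⁴ = 0.0419 mg/L = 41.9 μg/L.

41.9 μg/L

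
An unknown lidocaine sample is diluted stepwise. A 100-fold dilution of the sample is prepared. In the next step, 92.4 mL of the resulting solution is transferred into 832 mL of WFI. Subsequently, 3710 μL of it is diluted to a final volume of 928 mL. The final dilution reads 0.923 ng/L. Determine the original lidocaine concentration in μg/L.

Overall dilution factor = 100 × 10.00 × 250.1 = 2.50 × 10⁵.
Original = 0.923 ng/L × 2.50 × 10⁵ = 2.31 × 10⁵ ng/L = 231 μg/L.

231 μg/L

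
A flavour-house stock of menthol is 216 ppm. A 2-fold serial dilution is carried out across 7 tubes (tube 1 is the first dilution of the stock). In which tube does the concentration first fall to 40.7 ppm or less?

Tube n has concentration 216 ppm / 2ⁿ.
Need 2ⁿ ≥ 216 ppm / 40.7 ppm = 5.31, so n ≥ 2.41.
First such tube: n = 3.

tube 3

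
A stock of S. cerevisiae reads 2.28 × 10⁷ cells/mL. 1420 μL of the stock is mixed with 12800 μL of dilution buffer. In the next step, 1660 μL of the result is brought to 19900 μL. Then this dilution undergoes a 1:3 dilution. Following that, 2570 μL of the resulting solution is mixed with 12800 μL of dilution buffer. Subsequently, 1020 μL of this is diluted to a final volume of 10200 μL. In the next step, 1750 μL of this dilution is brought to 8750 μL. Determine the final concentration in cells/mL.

Overall dilution factor = 10.01 × 11.99 × 3 × 5.981 × 10 × 5 = 1.08 × 10⁵.
2.28 × 10⁷ cells/mL / 1.08 × 10⁵ = 212 cells/mL.

212 cells/mL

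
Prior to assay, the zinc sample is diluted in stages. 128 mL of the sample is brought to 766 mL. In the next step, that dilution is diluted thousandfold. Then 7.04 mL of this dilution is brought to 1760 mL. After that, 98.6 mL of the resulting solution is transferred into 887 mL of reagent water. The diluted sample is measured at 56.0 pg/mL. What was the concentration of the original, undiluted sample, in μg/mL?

Overall dilution factor = 5.984 × 1000 × 250 × 9.996 = 1.50 × 10⁷.
Original = 56.0 pg/mL × 1.50 × 10⁷ = 8.37 × 10⁸ pg/mL = 837 μg/mL.

837 μg/mL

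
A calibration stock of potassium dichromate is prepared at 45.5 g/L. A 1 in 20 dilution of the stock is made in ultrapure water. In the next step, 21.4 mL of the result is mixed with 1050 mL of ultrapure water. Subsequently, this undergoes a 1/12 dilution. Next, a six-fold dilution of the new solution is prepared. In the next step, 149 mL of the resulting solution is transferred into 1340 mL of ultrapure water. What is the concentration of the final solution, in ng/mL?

63.2 ng/mL

Overall dilution factor = 20 × 50.07 × 12 × 6 × 9.993 = 7.20 × 10⁵.
45.5 g/L / 7.20 × 10⁵ = 6.32 × 10⁻⁵ g/L = 63.2 ng/mL.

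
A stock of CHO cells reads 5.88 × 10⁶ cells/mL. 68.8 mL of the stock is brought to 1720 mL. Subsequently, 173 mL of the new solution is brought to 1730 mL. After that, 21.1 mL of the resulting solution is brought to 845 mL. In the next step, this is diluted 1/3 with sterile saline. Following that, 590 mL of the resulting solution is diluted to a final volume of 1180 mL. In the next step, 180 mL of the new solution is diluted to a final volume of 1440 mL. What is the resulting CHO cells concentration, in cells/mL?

12.2 cells/mL

Overall dilution factor = 25 × 10 × 40.05 × 3 × 2 × 8 = 4.81 × 10⁵.
5.88 × 10⁶ cells/mL / 4.81 × 10⁵ = 12.2 cells/mL.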